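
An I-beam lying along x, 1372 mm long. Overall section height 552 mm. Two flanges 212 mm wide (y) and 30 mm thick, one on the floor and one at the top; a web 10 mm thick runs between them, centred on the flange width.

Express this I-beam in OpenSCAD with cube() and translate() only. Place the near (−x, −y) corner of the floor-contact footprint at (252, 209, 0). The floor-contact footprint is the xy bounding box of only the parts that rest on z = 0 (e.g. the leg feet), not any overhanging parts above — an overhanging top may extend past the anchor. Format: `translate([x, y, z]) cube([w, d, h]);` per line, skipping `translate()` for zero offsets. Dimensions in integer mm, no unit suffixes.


translate([252, 209, 0]) cube([1372, 212, 30]);
translate([252, 310, 30]) cube([1372, 10, 492]);
translate([252, 209, 522]) cube([1372, 212, 30]);


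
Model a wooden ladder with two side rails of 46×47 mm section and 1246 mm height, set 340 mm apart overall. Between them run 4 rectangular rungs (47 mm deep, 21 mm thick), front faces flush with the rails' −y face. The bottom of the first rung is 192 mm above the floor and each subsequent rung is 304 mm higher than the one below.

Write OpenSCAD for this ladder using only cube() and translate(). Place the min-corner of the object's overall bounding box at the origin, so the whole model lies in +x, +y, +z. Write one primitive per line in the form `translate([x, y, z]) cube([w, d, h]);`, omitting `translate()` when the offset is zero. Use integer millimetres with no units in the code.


// rung span = 340 - 2*46 = 248
// rung[k] z = 192 + k*304
cube([46, 47, 1246]);
translate([294, 0, 0]) cube([46, 47, 1246]);
translate([46, 0, 192]) cube([248, 47, 21]);
translate([46, 0, 496]) cube([248, 47, 21]);
translate([46, 0, 800]) cube([248, 47, 21]);
translate([46, 0, 1104]) cube([248, 47, 21]);


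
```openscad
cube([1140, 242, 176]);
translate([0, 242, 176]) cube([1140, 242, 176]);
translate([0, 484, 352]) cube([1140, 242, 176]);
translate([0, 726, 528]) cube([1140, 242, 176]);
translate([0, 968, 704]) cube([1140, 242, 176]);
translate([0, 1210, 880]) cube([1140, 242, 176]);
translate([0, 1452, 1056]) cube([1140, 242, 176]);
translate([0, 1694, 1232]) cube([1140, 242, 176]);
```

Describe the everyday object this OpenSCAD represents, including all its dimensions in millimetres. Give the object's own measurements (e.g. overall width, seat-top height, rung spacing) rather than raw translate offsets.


A straight staircase of 8 solid steps. Each step is 1140 mm wide (x), 242 mm deep (y, the going) and 176 mm tall (the rise). The first step rests on the floor; each subsequent step sits one going further in +y and one rise higher in +z, directly behind and above the previous step with no overlap.


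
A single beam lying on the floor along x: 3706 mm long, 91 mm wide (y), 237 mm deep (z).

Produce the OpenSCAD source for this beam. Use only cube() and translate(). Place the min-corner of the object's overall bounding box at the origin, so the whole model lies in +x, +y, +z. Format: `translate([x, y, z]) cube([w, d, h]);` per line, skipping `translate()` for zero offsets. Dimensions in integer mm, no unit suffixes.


cube([3706, 91, 237]);


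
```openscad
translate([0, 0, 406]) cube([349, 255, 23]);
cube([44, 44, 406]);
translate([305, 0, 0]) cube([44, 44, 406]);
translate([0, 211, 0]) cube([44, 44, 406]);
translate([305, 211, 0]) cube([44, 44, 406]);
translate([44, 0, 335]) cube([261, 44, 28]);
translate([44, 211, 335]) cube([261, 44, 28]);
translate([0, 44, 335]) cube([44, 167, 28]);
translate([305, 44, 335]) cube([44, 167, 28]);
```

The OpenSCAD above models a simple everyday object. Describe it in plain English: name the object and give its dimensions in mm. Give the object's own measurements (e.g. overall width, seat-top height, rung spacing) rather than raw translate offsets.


A four-legged stool. The seat is a 349×255×23 mm slab whose top surface is at z = 429 mm; four square legs, each 44×44 mm in cross-section, run from the floor (z = 0) to the underside of the seat, each flush with a corner of the seat. Four stretchers, 44 mm wide and 28 mm tall, connect adjacent legs with their undersides at z = 335 mm, each running between the inner faces of the legs it joins and aligned with the legs' outer faces on the other axis.


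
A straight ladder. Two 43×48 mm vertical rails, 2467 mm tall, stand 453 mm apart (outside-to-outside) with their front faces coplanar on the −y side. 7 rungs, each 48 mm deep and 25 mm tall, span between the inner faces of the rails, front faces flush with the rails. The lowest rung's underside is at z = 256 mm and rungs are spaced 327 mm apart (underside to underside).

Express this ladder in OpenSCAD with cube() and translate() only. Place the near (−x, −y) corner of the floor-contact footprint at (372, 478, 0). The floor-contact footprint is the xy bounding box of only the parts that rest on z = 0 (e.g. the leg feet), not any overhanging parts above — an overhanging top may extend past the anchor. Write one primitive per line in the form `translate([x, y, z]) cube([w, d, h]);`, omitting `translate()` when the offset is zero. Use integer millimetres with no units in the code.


translate([372, 478, 0]) cube([43, 48, 2467]);
translate([782, 478, 0]) cube([43, 48, 2467]);
translate([415, 478, 256]) cube([367, 48, 25]);
translate([415, 478, 583]) cube([367, 48, 25]);
translate([415, 478, 910]) cube([367, 48, 25]);
translate([415, 478, 1237]) cube([367, 48, 25]);
translate([415, 478, 1564]) cube([367, 48, 25]);
translate([415, 478, 1891]) cube([367, 48, 25]);
translate([415, 478, 2218]) cube([367, 48, 25]);


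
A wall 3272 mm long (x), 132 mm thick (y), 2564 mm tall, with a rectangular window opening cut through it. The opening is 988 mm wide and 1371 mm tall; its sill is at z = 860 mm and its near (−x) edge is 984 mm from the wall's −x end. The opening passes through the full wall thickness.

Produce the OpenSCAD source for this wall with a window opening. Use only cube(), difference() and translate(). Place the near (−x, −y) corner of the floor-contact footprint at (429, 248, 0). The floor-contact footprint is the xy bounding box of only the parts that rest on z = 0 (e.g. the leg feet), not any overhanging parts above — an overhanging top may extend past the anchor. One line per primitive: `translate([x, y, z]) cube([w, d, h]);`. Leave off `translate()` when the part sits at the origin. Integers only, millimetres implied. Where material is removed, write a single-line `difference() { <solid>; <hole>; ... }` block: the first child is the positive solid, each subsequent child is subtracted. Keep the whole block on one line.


difference() { translate([429, 248, 0]) cube([3272, 132, 2564]); translate([1413, 248, 860]) cube([988, 132, 1371]); }


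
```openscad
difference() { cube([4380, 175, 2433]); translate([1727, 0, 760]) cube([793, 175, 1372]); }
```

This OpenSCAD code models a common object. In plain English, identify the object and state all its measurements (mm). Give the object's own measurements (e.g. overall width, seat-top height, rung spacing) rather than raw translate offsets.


A wall 4380 mm long (x), 175 mm thick (y), 2433 mm tall, with a rectangular window opening cut through it. The opening is 793 mm wide and 1372 mm tall; its sill is at z = 760 mm and its near (−x) edge is 1727 mm from the wall's −x end. The opening passes through the full wall thickness.


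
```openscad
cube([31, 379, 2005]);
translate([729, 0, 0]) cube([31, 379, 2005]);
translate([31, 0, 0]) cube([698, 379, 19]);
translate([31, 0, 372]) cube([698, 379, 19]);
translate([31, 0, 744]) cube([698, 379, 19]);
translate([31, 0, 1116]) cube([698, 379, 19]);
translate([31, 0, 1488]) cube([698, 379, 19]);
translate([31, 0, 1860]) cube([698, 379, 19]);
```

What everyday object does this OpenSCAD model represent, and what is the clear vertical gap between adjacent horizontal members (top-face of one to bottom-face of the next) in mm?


A bookshelf. The clear shelf gap is 353 mm.

Two tall side panels with 6 horizontal boards between them — a bookshelf. The first two shelf undersides are at z = 0 and z = 372; with shelf thickness 19, the clear gap is 372 − 0 − 19 = 353 mm.


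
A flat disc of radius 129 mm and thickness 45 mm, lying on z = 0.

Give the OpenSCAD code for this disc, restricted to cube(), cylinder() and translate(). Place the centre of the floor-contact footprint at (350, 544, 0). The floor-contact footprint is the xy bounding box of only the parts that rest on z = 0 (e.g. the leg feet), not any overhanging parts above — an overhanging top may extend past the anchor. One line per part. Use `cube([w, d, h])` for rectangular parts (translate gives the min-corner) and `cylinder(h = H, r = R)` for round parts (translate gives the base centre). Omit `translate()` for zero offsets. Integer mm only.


translate([350, 544, 0]) cylinder(h = 45, r = 129);


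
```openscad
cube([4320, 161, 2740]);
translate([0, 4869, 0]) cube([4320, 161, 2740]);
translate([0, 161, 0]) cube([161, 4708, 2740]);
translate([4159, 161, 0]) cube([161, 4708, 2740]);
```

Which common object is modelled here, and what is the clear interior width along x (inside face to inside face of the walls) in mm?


A house (or room) frame. The interior width is 3998 mm.

Four 2740 mm walls enclosing a rectangle with no floor or roof — a room or house frame. Outside width is 4320 mm and wall thickness is 161 mm, so the interior width is 4320 − 2 × 161 = 3998 mm.


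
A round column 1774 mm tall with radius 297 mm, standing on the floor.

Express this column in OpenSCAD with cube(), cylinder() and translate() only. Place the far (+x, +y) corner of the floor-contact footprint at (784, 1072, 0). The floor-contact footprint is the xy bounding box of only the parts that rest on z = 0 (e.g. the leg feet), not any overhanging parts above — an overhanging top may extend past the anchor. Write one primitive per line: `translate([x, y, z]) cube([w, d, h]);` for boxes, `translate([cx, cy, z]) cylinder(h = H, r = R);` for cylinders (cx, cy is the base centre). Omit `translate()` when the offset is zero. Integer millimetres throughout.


translate([487, 775, 0]) cylinder(h = 1774, r = 297);


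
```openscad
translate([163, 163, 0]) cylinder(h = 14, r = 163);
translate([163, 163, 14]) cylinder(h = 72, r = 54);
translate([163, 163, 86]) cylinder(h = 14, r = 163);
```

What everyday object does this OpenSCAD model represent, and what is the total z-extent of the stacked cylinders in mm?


A spool. The overall height is 100 mm.

Three coaxial cylinders, large–small–large — a spool. Two 14 mm flanges and a 72 mm core give 14 + 72 + 14 = 100 mm.


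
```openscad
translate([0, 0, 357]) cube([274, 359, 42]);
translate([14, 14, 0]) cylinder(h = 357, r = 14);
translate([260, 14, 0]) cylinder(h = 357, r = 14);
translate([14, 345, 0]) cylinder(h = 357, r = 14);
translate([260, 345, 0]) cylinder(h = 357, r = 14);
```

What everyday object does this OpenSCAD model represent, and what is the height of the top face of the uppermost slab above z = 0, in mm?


A stool. The seat height is 399 mm.

A 274×359×42 slab at z = 357 on four corner cylinders — a stool. The seat top is 357 + 42 = 399 mm.


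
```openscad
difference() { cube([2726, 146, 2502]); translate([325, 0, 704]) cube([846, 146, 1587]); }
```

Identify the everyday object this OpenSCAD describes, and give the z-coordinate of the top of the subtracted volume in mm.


A wall with a window opening. The window head height is 2291 mm.

A wall with a rectangular opening subtracted — a window. Sill at z = 704, opening 1587 mm tall, so the head is at 704 + 1587 = 2291 mm.


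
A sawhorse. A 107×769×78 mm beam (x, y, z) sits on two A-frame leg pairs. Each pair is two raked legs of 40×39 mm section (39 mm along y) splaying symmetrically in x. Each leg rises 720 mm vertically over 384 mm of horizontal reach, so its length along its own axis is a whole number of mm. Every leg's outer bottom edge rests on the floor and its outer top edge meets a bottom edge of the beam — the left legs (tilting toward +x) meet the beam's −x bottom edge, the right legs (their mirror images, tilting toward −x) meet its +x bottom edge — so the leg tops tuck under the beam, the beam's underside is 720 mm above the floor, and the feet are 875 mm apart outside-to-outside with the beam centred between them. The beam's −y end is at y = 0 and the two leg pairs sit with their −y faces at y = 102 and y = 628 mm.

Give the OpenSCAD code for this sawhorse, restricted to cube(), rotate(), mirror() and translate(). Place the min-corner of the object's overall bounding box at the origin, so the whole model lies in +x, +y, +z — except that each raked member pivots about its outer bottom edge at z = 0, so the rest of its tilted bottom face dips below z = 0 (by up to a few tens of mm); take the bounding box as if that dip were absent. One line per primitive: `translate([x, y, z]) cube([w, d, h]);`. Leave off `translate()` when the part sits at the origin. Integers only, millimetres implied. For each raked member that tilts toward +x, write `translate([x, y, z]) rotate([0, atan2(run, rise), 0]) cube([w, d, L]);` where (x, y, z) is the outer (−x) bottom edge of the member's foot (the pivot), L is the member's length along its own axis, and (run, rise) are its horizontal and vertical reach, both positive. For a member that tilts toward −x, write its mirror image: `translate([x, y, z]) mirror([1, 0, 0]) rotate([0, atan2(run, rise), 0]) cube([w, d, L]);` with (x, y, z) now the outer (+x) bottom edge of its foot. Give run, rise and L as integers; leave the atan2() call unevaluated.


translate([384, 0, 720]) cube([107, 769, 78]);
translate([0, 102, 0]) rotate([0, atan2(384, 720), 0]) cube([40, 39, 816]);
translate([875, 102, 0]) mirror([1, 0, 0]) rotate([0, atan2(384, 720), 0]) cube([40, 39, 816]);
translate([0, 628, 0]) rotate([0, atan2(384, 720), 0]) cube([40, 39, 816]);
translate([875, 628, 0]) mirror([1, 0, 0]) rotate([0, atan2(384, 720), 0]) cube([40, 39, 816]);


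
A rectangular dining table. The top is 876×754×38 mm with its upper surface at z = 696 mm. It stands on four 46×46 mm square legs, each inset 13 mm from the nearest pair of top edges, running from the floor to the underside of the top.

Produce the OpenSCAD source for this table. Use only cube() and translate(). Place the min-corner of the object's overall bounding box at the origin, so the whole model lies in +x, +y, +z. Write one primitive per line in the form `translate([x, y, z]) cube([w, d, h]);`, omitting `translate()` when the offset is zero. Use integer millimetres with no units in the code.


// leg_h = 696 - 38 = 658
translate([0, 0, 658]) cube([876, 754, 38]);
translate([13, 13, 0]) cube([46, 46, 658]);
translate([817, 13, 0]) cube([46, 46, 658]);
translate([13, 695, 0]) cube([46, 46, 658]);
translate([817, 695, 0]) cube([46, 46, 658]);


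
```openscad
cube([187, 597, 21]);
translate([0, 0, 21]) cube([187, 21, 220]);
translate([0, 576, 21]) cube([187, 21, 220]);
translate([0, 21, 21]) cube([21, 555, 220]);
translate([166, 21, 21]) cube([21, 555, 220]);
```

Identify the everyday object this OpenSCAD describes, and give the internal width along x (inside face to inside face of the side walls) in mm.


An open box. The internal width is 145 mm.

A 187×597 base slab with four walls standing on it — an open box. The base is 187 mm wide and the walls are 21 mm thick, so the internal width is 187 − 2 × 21 = 145 mm.


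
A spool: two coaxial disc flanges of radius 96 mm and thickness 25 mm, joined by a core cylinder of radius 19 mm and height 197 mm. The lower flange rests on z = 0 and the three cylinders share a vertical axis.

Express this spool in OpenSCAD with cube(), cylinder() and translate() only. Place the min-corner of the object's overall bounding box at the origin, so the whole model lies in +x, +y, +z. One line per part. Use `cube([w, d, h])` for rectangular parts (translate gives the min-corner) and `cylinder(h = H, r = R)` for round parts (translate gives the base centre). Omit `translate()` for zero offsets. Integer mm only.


translate([96, 96, 0]) cylinder(h = 25, r = 96);
translate([96, 96, 25]) cylinder(h = 197, r = 19);
translate([96, 96, 222]) cylinder(h = 25, r = 96);


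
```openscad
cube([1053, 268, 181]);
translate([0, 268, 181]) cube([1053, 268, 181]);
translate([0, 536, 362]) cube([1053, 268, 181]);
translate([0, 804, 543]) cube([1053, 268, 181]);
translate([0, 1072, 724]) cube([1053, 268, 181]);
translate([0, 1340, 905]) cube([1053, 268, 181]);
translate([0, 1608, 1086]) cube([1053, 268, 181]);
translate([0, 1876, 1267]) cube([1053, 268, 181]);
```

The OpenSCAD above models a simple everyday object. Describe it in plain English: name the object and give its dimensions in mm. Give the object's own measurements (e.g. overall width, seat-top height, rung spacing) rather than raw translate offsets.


A straight staircase of 8 solid steps. Each step is 1053 mm wide (x), 268 mm deep (y, the going) and 181 mm tall (the rise). The first step rests on the floor; each subsequent step sits one going further in +y and one rise higher in +z, directly behind and above the previous step with no overlap.


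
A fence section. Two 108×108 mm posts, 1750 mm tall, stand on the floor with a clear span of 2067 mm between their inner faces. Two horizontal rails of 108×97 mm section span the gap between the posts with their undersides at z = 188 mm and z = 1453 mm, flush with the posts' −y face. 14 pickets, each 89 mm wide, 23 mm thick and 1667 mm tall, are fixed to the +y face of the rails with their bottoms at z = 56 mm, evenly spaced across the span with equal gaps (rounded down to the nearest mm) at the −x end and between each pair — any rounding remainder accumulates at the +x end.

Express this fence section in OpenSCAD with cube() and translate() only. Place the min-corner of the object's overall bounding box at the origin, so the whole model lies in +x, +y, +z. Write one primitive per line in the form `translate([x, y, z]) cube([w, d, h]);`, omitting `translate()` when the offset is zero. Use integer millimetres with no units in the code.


cube([108, 108, 1750]);
translate([2175, 0, 0]) cube([108, 108, 1750]);
translate([108, 0, 188]) cube([2067, 108, 97]);
translate([108, 0, 1453]) cube([2067, 108, 97]);
translate([162, 108, 56]) cube([89, 23, 1667]);
translate([305, 108, 56]) cube([89, 23, 1667]);
translate([448, 108, 56]) cube([89, 23, 1667]);
translate([591, 108, 56]) cube([89, 23, 1667]);
translate([734, 108, 56]) cube([89, 23, 1667]);
translate([877, 108, 56]) cube([89, 23, 1667]);
translate([1020, 108, 56]) cube([89, 23, 1667]);
translate([1163, 108, 56]) cube([89, 23, 1667]);
translate([1306, 108, 56]) cube([89, 23, 1667]);
translate([1449, 108, 56]) cube([89, 23, 1667]);
translate([1592, 108, 56]) cube([89, 23, 1667]);
translate([1735, 108, 56]) cube([89, 23, 1667]);
translate([1878, 108, 56]) cube([89, 23, 1667]);
translate([2021, 108, 56]) cube([89, 23, 1667]);


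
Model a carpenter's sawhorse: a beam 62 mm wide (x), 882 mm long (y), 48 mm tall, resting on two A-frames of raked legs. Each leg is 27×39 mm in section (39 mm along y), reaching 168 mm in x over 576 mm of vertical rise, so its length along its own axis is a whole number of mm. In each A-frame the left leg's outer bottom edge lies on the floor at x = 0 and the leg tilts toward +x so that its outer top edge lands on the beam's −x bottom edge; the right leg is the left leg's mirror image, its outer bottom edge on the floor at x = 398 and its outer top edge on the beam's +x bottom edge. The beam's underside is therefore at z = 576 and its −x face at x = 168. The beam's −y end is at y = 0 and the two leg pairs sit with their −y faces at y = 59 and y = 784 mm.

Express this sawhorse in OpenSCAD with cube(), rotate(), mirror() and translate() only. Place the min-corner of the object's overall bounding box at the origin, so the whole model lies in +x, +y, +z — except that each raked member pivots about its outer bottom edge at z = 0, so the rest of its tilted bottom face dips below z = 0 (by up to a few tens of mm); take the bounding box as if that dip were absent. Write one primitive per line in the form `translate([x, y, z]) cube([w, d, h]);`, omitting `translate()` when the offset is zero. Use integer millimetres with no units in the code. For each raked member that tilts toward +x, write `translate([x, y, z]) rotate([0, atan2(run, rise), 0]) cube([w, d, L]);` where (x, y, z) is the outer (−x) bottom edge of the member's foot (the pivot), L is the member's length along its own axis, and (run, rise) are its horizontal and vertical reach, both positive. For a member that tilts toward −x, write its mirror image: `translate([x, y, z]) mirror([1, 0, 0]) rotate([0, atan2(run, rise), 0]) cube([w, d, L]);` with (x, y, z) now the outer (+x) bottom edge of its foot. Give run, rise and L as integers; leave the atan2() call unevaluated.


translate([168, 0, 576]) cube([62, 882, 48]);
translate([0, 59, 0]) rotate([0, atan2(168, 576), 0]) cube([27, 39, 600]);
translate([398, 59, 0]) mirror([1, 0, 0]) rotate([0, atan2(168, 576), 0]) cube([27, 39, 600]);
translate([0, 784, 0]) rotate([0, atan2(168, 576), 0]) cube([27, 39, 600]);
translate([398, 784, 0]) mirror([1, 0, 0]) rotate([0, atan2(168, 576), 0]) cube([27, 39, 600]);


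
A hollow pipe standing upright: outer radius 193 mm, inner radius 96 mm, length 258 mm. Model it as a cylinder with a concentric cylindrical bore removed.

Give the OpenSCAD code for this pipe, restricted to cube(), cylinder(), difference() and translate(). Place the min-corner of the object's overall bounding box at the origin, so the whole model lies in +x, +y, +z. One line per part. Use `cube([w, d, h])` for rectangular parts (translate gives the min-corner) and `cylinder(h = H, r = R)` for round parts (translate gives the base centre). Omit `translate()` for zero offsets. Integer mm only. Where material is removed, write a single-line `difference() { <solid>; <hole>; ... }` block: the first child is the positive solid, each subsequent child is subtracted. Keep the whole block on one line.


difference() { translate([193, 193, 0]) cylinder(h = 258, r = 193); translate([193, 193, 0]) cylinder(h = 258, r = 96); }


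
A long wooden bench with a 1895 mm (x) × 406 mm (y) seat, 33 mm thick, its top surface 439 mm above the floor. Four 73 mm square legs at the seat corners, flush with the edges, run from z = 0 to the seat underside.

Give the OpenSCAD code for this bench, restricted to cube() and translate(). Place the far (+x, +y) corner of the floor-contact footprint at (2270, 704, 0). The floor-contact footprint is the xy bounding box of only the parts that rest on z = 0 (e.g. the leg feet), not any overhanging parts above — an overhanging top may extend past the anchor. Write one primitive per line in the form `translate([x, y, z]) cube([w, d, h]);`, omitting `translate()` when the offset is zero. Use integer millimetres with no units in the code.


translate([375, 298, 406]) cube([1895, 406, 33]);
translate([375, 298, 0]) cube([73, 73, 406]);
translate([375, 631, 0]) cube([73, 73, 406]);
translate([2197, 298, 0]) cube([73, 73, 406]);
translate([2197, 631, 0]) cube([73, 73, 406]);


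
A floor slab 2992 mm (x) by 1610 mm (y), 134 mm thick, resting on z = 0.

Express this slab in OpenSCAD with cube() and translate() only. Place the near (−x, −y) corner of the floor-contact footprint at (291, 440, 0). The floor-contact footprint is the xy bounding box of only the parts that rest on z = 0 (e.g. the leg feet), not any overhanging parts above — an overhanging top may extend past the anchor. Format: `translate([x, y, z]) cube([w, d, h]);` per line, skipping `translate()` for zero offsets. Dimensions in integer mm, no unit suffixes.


translate([291, 440, 0]) cube([2992, 1610, 134]);


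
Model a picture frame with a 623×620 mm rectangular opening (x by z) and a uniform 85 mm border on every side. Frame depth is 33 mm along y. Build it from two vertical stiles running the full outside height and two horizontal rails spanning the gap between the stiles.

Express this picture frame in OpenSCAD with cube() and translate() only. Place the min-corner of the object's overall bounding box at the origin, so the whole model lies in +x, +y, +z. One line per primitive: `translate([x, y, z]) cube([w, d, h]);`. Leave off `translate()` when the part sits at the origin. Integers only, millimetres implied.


cube([85, 33, 790]);
translate([708, 0, 0]) cube([85, 33, 790]);
translate([85, 0, 0]) cube([623, 33, 85]);
translate([85, 0, 705]) cube([623, 33, 85]);


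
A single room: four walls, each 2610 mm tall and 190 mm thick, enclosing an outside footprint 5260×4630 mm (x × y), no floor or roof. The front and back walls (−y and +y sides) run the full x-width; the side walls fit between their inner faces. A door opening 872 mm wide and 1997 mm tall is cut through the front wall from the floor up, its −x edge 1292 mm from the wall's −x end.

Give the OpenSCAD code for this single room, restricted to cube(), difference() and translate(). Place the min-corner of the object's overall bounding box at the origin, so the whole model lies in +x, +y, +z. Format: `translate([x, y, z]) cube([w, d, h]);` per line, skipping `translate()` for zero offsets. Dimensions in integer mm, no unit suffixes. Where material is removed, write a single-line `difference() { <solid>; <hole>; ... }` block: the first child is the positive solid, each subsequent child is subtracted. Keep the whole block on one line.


difference() { cube([5260, 190, 2610]); translate([1292, 0, 0]) cube([872, 190, 1997]); }
translate([0, 4440, 0]) cube([5260, 190, 2610]);
translate([0, 190, 0]) cube([190, 4250, 2610]);
translate([5070, 190, 0]) cube([190, 4250, 2610]);


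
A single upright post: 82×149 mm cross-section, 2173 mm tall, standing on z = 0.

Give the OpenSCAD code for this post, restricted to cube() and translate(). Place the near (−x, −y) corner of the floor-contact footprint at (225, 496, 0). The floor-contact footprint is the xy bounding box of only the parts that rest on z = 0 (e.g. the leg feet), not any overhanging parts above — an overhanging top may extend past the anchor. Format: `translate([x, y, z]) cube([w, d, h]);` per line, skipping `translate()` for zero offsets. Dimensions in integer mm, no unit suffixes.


translate([225, 496, 0]) cube([82, 149, 2173]);


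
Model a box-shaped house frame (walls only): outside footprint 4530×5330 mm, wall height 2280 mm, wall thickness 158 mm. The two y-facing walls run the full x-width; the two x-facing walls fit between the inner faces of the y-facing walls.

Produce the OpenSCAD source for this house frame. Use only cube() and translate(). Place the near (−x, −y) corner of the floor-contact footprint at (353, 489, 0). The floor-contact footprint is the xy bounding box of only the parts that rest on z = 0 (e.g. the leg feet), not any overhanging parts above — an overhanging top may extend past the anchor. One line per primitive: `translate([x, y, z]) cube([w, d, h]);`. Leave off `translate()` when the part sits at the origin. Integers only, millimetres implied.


translate([353, 489, 0]) cube([4530, 158, 2280]);
translate([353, 5661, 0]) cube([4530, 158, 2280]);
translate([353, 647, 0]) cube([158, 5014, 2280]);
translate([4725, 647, 0]) cube([158, 5014, 2280]);


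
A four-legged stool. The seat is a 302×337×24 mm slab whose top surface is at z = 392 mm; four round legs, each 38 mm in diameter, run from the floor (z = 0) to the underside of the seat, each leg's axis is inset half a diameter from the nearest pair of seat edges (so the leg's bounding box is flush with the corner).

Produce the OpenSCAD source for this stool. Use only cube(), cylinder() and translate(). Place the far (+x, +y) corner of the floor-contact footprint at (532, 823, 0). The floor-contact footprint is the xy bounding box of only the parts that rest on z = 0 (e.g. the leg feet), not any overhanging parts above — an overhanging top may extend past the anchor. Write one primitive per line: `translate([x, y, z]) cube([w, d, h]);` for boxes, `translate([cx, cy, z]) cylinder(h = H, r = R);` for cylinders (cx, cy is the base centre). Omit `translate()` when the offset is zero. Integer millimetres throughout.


translate([230, 486, 368]) cube([302, 337, 24]);
translate([249, 505, 0]) cylinder(h = 368, r = 19);
translate([513, 505, 0]) cylinder(h = 368, r = 19);
translate([249, 804, 0]) cylinder(h = 368, r = 19);
translate([513, 804, 0]) cylinder(h = 368, r = 19);


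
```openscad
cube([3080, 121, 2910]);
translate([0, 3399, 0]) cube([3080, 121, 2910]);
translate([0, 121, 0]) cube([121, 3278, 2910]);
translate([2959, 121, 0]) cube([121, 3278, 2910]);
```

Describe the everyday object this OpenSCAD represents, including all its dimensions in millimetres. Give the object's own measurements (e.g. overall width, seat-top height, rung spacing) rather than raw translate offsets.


The wall frame of a small rectangular building: four walls, each 2910 mm tall and 121 mm thick, enclosing a footprint 3080 mm (x) by 3520 mm (y) outside-to-outside, with no floor or roof. The front and back walls (the −y and +y sides) span the full width; the two side walls fit between them.


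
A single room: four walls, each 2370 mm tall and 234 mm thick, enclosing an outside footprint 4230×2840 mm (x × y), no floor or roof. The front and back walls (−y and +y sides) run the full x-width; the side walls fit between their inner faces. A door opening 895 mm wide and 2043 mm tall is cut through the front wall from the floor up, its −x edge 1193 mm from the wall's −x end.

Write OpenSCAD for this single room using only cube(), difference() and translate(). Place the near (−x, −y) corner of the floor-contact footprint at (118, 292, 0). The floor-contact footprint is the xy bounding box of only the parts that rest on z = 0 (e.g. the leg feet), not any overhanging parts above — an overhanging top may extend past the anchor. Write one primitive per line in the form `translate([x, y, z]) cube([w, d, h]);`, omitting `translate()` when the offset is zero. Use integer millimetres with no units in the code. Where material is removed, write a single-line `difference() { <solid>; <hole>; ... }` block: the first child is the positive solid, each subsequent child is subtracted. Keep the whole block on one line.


difference() { translate([118, 292, 0]) cube([4230, 234, 2370]); translate([1311, 292, 0]) cube([895, 234, 2043]); }
translate([118, 2898, 0]) cube([4230, 234, 2370]);
translate([118, 526, 0]) cube([234, 2372, 2370]);
translate([4114, 526, 0]) cube([234, 2372, 2370]);


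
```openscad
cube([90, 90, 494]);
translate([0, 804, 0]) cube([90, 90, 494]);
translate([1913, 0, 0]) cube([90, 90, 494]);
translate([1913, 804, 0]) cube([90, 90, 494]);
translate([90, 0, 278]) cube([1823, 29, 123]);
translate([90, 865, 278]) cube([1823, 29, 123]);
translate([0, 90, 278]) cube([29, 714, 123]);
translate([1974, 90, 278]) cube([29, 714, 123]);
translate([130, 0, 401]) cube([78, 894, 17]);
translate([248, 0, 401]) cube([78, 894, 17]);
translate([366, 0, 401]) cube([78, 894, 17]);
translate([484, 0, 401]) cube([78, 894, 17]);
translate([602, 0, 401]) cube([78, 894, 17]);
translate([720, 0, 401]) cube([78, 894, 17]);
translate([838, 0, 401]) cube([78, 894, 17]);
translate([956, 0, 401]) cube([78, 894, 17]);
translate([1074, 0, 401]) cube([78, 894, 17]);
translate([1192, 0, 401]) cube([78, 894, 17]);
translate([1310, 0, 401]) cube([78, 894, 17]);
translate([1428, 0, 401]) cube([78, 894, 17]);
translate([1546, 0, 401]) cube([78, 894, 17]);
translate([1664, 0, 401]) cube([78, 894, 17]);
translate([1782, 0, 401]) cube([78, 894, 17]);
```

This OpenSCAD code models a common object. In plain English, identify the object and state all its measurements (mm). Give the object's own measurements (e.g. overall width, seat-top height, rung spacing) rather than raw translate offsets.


A bed frame 2003 mm long (x) by 894 mm wide (y). Four 90×90 mm corner posts, 494 mm tall, at the corners of the footprint. Four rails of 29 mm thickness and 123 mm height run between adjacent posts with their undersides at z = 278 mm, their outer faces flush with the outside of the frame (the two x-running rails run between the posts' inner faces; the two y-running rails run between the posts' inner faces). 15 slats, each 78 mm wide (x) and 17 mm thick, lie across the top of the two x-running rails, running the full 894 mm width of the frame in y; along x they sit between the end posts with a 40 mm gap after the −x posts and between neighbouring slats, leaving 53 mm before the +x posts.


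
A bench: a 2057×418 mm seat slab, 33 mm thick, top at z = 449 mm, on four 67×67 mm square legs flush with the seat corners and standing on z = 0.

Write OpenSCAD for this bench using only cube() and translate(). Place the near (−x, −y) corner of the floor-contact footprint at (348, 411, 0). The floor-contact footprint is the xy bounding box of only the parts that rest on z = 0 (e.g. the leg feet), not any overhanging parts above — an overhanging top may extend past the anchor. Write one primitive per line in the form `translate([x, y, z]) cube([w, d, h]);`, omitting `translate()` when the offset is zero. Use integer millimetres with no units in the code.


translate([348, 411, 416]) cube([2057, 418, 33]);
translate([348, 411, 0]) cube([67, 67, 416]);
translate([348, 762, 0]) cube([67, 67, 416]);
translate([2338, 411, 0]) cube([67, 67, 416]);
translate([2338, 762, 0]) cube([67, 67, 416]);


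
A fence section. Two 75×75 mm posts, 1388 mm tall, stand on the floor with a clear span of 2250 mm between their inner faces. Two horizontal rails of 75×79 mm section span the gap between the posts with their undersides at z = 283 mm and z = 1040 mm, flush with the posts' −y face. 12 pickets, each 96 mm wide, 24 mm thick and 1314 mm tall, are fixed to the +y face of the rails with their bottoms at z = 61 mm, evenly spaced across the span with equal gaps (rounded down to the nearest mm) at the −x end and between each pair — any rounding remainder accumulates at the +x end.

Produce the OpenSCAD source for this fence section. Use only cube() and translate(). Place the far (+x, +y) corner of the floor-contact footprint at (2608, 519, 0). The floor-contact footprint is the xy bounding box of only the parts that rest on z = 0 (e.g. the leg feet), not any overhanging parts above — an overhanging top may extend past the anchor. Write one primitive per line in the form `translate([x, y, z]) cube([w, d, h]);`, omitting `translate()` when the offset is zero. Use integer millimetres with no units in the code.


translate([208, 444, 0]) cube([75, 75, 1388]);
translate([2533, 444, 0]) cube([75, 75, 1388]);
translate([283, 444, 283]) cube([2250, 75, 79]);
translate([283, 444, 1040]) cube([2250, 75, 79]);
translate([367, 519, 61]) cube([96, 24, 1314]);
translate([547, 519, 61]) cube([96, 24, 1314]);
translate([727, 519, 61]) cube([96, 24, 1314]);
translate([907, 519, 61]) cube([96, 24, 1314]);
translate([1087, 519, 61]) cube([96, 24, 1314]);
translate([1267, 519, 61]) cube([96, 24, 1314]);
translate([1447, 519, 61]) cube([96, 24, 1314]);
translate([1627, 519, 61]) cube([96, 24, 1314]);
translate([1807, 519, 61]) cube([96, 24, 1314]);
translate([1987, 519, 61]) cube([96, 24, 1314]);
translate([2167, 519, 61]) cube([96, 24, 1314]);
translate([2347, 519, 61]) cube([96, 24, 1314]);


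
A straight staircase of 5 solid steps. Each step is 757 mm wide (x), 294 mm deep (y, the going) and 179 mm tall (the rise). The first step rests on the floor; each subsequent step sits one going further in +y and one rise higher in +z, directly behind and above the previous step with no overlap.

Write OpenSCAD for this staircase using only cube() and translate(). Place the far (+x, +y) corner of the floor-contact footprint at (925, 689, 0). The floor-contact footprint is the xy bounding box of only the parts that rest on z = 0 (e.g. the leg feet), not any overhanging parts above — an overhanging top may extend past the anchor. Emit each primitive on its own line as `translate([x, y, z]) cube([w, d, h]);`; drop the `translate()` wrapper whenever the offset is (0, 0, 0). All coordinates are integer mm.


translate([168, 395, 0]) cube([757, 294, 179]);
translate([168, 689, 179]) cube([757, 294, 179]);
translate([168, 983, 358]) cube([757, 294, 179]);
translate([168, 1277, 537]) cube([757, 294, 179]);
translate([168, 1571, 716]) cube([757, 294, 179]);


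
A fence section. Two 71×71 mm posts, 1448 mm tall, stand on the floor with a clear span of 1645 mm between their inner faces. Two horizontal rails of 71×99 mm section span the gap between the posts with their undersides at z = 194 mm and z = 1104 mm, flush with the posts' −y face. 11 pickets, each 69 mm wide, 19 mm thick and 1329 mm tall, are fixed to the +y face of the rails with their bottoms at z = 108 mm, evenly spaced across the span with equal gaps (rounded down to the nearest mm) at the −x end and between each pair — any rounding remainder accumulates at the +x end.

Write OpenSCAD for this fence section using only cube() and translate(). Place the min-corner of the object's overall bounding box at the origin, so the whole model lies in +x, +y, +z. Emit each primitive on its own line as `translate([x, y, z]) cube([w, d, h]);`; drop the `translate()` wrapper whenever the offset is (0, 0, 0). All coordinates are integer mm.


cube([71, 71, 1448]);
translate([1716, 0, 0]) cube([71, 71, 1448]);
translate([71, 0, 194]) cube([1645, 71, 99]);
translate([71, 0, 1104]) cube([1645, 71, 99]);
translate([144, 71, 108]) cube([69, 19, 1329]);
translate([286, 71, 108]) cube([69, 19, 1329]);
translate([428, 71, 108]) cube([69, 19, 1329]);
translate([570, 71, 108]) cube([69, 19, 1329]);
translate([712, 71, 108]) cube([69, 19, 1329]);
translate([854, 71, 108]) cube([69, 19, 1329]);
translate([996, 71, 108]) cube([69, 19, 1329]);
translate([1138, 71, 108]) cube([69, 19, 1329]);
translate([1280, 71, 108]) cube([69, 19, 1329]);
translate([1422, 71, 108]) cube([69, 19, 1329]);
translate([1564, 71, 108]) cube([69, 19, 1329]);


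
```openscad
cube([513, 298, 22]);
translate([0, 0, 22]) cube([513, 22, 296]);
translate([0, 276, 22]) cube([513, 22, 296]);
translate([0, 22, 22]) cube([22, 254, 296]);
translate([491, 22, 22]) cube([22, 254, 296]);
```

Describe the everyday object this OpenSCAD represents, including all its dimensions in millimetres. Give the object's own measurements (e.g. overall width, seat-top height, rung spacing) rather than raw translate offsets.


An open-topped rectangular box: outside dimensions 513×298×318 mm, with a uniform wall and base thickness of 22 mm. The base is a full 513×298 slab on the floor; four walls sit on top of the base. The front and back walls (the −y and +y sides) span the full width; the two side walls fit between them.


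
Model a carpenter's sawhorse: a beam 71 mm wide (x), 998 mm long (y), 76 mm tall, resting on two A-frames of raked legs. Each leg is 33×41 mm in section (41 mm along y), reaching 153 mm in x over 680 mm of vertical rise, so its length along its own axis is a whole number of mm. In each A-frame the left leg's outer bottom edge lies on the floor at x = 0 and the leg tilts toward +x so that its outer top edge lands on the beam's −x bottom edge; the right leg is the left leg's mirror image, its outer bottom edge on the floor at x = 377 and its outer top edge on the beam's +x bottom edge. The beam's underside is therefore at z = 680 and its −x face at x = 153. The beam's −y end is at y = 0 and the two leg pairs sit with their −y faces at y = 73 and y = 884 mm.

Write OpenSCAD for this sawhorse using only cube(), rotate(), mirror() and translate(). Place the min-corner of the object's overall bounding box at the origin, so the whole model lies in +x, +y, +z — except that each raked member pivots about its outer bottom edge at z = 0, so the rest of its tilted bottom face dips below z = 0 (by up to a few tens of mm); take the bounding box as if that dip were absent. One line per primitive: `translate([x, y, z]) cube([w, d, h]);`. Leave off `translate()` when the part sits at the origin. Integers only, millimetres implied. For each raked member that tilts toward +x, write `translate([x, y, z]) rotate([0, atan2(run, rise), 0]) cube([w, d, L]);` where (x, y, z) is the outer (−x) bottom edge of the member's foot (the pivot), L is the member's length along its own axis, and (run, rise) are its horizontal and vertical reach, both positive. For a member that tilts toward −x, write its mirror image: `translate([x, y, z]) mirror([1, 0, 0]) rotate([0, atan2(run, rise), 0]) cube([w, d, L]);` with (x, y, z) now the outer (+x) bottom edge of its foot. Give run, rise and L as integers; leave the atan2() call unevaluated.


translate([153, 0, 680]) cube([71, 998, 76]);
translate([0, 73, 0]) rotate([0, atan2(153, 680), 0]) cube([33, 41, 697]);
translate([377, 73, 0]) mirror([1, 0, 0]) rotate([0, atan2(153, 680), 0]) cube([33, 41, 697]);
translate([0, 884, 0]) rotate([0, atan2(153, 680), 0]) cube([33, 41, 697]);
translate([377, 884, 0]) mirror([1, 0, 0]) rotate([0, atan2(153, 680), 0]) cube([33, 41, 697]);
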